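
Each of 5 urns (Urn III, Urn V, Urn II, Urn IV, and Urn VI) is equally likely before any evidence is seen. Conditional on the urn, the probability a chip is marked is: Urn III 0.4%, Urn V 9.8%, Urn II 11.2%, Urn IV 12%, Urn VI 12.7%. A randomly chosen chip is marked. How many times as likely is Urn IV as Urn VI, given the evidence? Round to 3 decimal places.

0.945

With a uniform prior (1/5 each), posterior ∝ likelihood:
  Urn III: 0.004
  Urn V: 0.098
  Urn II: 0.112
  Urn IV: 0.12
  Urn VI: 0.127
Sum = 0.461.
The ratio is 0.12 / 0.127 (the normalizer cancels) = 0.945.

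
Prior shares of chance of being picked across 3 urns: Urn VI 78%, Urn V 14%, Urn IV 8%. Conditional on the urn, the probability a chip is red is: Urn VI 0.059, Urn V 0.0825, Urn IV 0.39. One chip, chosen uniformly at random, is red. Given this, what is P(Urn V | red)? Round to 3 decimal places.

0.130

Prior × likelihood for each hypothesis:
  Urn VI: 0.78 × 0.059 = 0.04602
  Urn V: 0.14 × 0.0825 = 0.01155
  Urn IV: 0.08 × 0.39 = 0.0312
Total = 0.08877.
P(Urn V | evidence) = 0.01155 / 0.08877 ≈ 0.130.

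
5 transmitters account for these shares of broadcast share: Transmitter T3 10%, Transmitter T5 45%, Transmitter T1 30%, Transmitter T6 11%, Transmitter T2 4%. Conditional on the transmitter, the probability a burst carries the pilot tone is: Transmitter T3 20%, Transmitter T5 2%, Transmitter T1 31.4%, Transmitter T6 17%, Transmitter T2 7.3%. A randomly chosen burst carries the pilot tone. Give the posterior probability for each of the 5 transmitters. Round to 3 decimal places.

Compute prior × likelihood for every hypothesis:
  Transmitter T3: 0.1 × 0.2 = 0.02
  Transmitter T5: 0.45 × 0.02 = 0.009
  Transmitter T1: 0.3 × 0.314 = 0.0942
  Transmitter T6: 0.11 × 0.17 = 0.0187
  Transmitter T2: 0.04 × 0.073 = 0.00292
Sum = 0.14482.
P(Transmitter T3 | pilot) = 0.02/0.14482 ≈ 0.138
P(Transmitter T5 | pilot) = 0.009/0.14482 ≈ 0.062
P(Transmitter T1 | pilot) = 0.0942/0.14482 ≈ 0.650
P(Transmitter T6 | pilot) = 0.0187/0.14482 ≈ 0.129
P(Transmitter T2 | pilot) = 0.00292/0.14482 ≈ 0.020

Transmitter T3 0.138, Transmitter T5 0.062, Transmitter T1 0.650, Transmitter T6 0.129, Transmitter T2 0.020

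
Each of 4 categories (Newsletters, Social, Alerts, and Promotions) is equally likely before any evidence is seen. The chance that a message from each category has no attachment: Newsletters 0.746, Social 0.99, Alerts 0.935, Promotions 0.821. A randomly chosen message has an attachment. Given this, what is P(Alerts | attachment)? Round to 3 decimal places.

Taking complements, P(attachment | each) = Newsletters 0.254, Social 0.01, Alerts 0.065, Promotions 0.179.
With a uniform prior (1/4 each), posterior ∝ likelihood:
  Newsletters: 0.254
  Social: 0.01
  Alerts: 0.065
  Promotions: 0.179
Normalizing constant = 0.508.
P(Alerts | evidence) = 0.065 / 0.508 ≈ 0.128.

0.128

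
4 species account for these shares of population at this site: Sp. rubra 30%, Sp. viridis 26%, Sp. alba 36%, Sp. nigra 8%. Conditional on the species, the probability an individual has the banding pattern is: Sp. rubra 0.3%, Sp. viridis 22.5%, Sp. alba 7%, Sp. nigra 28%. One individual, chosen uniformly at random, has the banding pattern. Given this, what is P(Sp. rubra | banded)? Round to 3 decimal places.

By Bayes' rule, posterior ∝ prior × likelihood:
  Sp. rubra: 0.3 × 0.003 = 0.0009
  Sp. viridis: 0.26 × 0.225 = 0.0585
  Sp. alba: 0.36 × 0.07 = 0.0252
  Sp. nigra: 0.08 × 0.28 = 0.0224
Total = 0.107.
P(Sp. rubra | evidence) = 0.0009 / 0.107 ≈ 0.008.

0.008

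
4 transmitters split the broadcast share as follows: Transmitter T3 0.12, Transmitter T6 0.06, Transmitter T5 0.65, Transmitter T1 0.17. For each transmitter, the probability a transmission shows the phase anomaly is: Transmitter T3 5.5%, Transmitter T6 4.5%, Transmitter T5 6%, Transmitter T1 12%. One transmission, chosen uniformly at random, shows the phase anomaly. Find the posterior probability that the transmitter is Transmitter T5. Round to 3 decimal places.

0.568

Prior × likelihood for each hypothesis:
  Transmitter T3: 0.12 × 0.055 = 0.0066
  Transmitter T6: 0.06 × 0.045 = 0.0027
  Transmitter T5: 0.65 × 0.06 = 0.039
  Transmitter T1: 0.17 × 0.12 = 0.0204
Sum = 0.0687.
P(Transmitter T5 | evidence) = 0.039 / 0.0687 ≈ 0.568.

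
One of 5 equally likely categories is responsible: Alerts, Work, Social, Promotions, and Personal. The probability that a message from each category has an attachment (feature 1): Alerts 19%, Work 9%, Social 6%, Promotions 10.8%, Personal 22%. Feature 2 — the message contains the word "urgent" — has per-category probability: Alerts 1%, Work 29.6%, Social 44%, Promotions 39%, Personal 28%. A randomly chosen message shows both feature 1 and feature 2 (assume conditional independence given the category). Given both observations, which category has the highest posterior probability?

Personal

With a uniform prior (1/5 each), posterior ∝ likelihood:
  Alerts: 0.19 × 0.01 = 0.0019
  Work: 0.09 × 0.296 = 0.02664
  Social: 0.06 × 0.44 = 0.0264
  Promotions: 0.108 × 0.39 = 0.04212
  Personal: 0.22 × 0.28 = 0.0616
Total = 0.15866.
Largest term belongs to Personal, so Personal is most probable.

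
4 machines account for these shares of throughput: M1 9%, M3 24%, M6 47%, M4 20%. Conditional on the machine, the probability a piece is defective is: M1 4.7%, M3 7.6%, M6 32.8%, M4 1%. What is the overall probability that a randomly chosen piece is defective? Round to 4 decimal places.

0.1786

By Bayes' rule, posterior ∝ prior × likelihood:
  M1: 0.09 × 0.047 = 0.00423
  M3: 0.24 × 0.076 = 0.01824
  M6: 0.47 × 0.328 = 0.15416
  M4: 0.2 × 0.01 = 0.002
P(defective) = 0.00423 + 0.01824 + 0.15416 + 0.002 = 0.17863 → 0.1786.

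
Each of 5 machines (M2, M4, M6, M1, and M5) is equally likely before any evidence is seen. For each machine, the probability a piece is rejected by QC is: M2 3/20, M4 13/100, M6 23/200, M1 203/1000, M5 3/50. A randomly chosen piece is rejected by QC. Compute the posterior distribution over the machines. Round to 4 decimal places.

With a uniform prior (1/5 each), posterior ∝ likelihood:
  M2: 0.15
  M4: 0.13
  M6: 0.115
  M1: 0.203
  M5: 0.06
Sum = 0.658.
P(M2 | rejected) = 0.15/0.658 ≈ 0.2280
P(M4 | rejected) = 0.13/0.658 ≈ 0.1976
P(M6 | rejected) = 0.115/0.658 ≈ 0.1748
P(M1 | rejected) = 0.203/0.658 ≈ 0.3085
P(M5 | rejected) = 0.06/0.658 ≈ 0.0912
(Check: 0.2280+0.1976+0.1748+0.3085+0.0912 = 1.0001.)

M2 0.2280, M4 0.1976, M6 0.1748, M1 0.3085, M5 0.0912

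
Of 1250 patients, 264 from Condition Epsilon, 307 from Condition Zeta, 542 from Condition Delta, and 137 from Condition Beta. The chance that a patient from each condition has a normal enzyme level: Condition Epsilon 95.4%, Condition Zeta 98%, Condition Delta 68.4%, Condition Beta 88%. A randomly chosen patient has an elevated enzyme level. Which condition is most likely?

Condition Delta

Taking complements, P(elevated | each) = Condition Epsilon 0.046, Condition Zeta 0.02, Condition Delta 0.316, Condition Beta 0.12.
Compute prior × likelihood for every hypothesis:
  Condition Epsilon: 0.2112 × 0.046 = 0.0097152
  Condition Zeta: 0.2456 × 0.02 = 0.004912
  Condition Delta: 0.4336 × 0.316 = 0.1370176
  Condition Beta: 0.1096 × 0.12 = 0.013152
Sum = 0.1647968.
Largest term belongs to Condition Delta, so Condition Delta is most probable.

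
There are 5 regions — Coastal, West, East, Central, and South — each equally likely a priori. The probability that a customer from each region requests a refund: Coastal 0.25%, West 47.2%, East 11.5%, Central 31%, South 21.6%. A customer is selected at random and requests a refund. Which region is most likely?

West

Since the prior is uniform, the posterior is proportional to the likelihood:
  Coastal: 0.0025
  West: 0.472
  East: 0.115
  Central: 0.31
  South: 0.216
Total = 1.1155.
Largest term belongs to West, so West is most probable.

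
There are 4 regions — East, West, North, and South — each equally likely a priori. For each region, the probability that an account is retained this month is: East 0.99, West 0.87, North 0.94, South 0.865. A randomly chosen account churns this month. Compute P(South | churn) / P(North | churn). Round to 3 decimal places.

2.250

Taking complements, P(churn | each) = East 0.01, West 0.13, North 0.06, South 0.135.
Since the prior is uniform, the posterior is proportional to the likelihood:
  East: 0.01
  West: 0.13
  North: 0.06
  South: 0.135
Sum = 0.335.
The ratio is 0.135 / 0.06 (the normalizer cancels) = 2.250.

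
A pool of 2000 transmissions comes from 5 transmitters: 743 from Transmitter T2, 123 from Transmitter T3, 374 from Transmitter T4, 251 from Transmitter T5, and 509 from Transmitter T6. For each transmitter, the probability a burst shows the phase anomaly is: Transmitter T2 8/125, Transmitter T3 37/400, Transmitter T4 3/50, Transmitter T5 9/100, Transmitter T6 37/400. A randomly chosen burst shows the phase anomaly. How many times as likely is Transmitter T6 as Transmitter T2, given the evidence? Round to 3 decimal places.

By Bayes' rule, posterior ∝ prior × likelihood:
  Transmitter T2: 0.3715 × 0.064 = 0.023776
  Transmitter T3: 0.0615 × 0.0925 = 0.00568875
  Transmitter T4: 0.187 × 0.06 = 0.01122
  Transmitter T5: 0.1255 × 0.09 = 0.011295
  Transmitter T6: 0.2545 × 0.0925 = 0.02354125
Total = 0.075521.
The ratio is 0.02354125 / 0.023776 (the normalizer cancels) = 0.990.

0.990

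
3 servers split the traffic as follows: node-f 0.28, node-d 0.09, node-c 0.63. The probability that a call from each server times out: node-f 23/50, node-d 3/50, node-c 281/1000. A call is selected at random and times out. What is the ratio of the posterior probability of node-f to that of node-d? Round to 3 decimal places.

By Bayes' rule, posterior ∝ prior × likelihood:
  node-f: 0.28 × 0.46 = 0.1288
  node-d: 0.09 × 0.06 = 0.0054
  node-c: 0.63 × 0.281 = 0.17703
Sum = 0.31123.
The ratio is 0.1288 / 0.0054 (the normalizer cancels) = 23.852.

23.852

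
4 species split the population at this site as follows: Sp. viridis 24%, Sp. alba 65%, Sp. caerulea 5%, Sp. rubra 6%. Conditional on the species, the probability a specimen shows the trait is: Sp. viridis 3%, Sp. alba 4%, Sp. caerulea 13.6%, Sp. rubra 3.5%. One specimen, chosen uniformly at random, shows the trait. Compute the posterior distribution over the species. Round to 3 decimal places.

Prior × likelihood for each hypothesis:
  Sp. viridis: 0.24 × 0.03 = 0.0072
  Sp. alba: 0.65 × 0.04 = 0.026
  Sp. caerulea: 0.05 × 0.136 = 0.0068
  Sp. rubra: 0.06 × 0.035 = 0.0021
Sum = 0.0421.
P(Sp. viridis | trait) = 0.0072/0.0421 ≈ 0.171
P(Sp. alba | trait) = 0.026/0.0421 ≈ 0.618
P(Sp. caerulea | trait) = 0.0068/0.0421 ≈ 0.162
P(Sp. rubra | trait) = 0.0021/0.0421 ≈ 0.050

Sp. viridis 0.171, Sp. alba 0.618, Sp. caerulea 0.162, Sp. rubra 0.050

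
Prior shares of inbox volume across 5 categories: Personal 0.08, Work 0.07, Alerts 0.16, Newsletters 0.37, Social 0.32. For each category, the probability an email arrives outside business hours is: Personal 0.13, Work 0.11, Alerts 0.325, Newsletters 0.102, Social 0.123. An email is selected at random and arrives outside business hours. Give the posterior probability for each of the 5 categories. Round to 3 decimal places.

Personal 0.071, Work 0.052, Alerts 0.353, Newsletters 0.256, Social 0.267

Unnormalized posteriors (prior × likelihood):
  Personal: 0.08 × 0.13 = 0.0104
  Work: 0.07 × 0.11 = 0.0077
  Alerts: 0.16 × 0.325 = 0.052
  Newsletters: 0.37 × 0.102 = 0.03774
  Social: 0.32 × 0.123 = 0.03936
Sum = 0.1472.
P(Personal | off-hours) = 0.0104/0.1472 ≈ 0.071
P(Work | off-hours) = 0.0077/0.1472 ≈ 0.052
P(Alerts | off-hours) = 0.052/0.1472 ≈ 0.353
P(Newsletters | off-hours) = 0.03774/0.1472 ≈ 0.256
P(Social | off-hours) = 0.03936/0.1472 ≈ 0.267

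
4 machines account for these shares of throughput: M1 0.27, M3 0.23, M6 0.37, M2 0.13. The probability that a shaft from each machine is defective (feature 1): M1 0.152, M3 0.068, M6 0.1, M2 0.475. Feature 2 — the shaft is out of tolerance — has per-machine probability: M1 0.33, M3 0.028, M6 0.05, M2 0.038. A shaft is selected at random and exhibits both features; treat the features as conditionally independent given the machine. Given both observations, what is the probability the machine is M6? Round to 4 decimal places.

Prior × likelihood for each hypothesis:
  M1: 0.27 × 0.152 × 0.33 = 0.0135432
  M3: 0.23 × 0.068 × 0.028 = 0.00043792
  M6: 0.37 × 0.1 × 0.05 = 0.00185
  M2: 0.13 × 0.475 × 0.038 = 0.0023465
Total = 0.01817762.
P(M6 | evidence) = 0.00185 / 0.01817762 ≈ 0.1018.

0.1018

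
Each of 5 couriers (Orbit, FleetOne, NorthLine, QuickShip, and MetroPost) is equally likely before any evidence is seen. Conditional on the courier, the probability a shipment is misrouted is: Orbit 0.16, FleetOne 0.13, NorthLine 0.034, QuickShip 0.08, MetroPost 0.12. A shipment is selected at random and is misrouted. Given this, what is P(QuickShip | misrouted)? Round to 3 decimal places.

Since the prior is uniform, the posterior is proportional to the likelihood:
  Orbit: 0.16
  FleetOne: 0.13
  NorthLine: 0.034
  QuickShip: 0.08
  MetroPost: 0.12
Normalizing constant = 0.524.
P(QuickShip | evidence) = 0.08 / 0.524 ≈ 0.153.

0.153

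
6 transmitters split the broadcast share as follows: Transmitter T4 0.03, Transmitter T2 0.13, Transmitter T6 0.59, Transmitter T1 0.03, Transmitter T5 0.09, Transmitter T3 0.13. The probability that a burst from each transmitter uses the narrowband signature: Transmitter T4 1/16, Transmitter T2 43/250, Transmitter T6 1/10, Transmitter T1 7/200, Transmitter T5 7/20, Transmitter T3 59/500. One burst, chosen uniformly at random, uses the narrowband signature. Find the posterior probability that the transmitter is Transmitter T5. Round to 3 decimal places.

By Bayes' rule, posterior ∝ prior × likelihood:
  Transmitter T4: 0.03 × 0.0625 = 0.001875
  Transmitter T2: 0.13 × 0.172 = 0.02236
  Transmitter T6: 0.59 × 0.1 = 0.059
  Transmitter T1: 0.03 × 0.035 = 0.00105
  Transmitter T5: 0.09 × 0.35 = 0.0315
  Transmitter T3: 0.13 × 0.118 = 0.01534
Sum = 0.131125.
P(Transmitter T5 | evidence) = 0.0315 / 0.131125 ≈ 0.240.

0.240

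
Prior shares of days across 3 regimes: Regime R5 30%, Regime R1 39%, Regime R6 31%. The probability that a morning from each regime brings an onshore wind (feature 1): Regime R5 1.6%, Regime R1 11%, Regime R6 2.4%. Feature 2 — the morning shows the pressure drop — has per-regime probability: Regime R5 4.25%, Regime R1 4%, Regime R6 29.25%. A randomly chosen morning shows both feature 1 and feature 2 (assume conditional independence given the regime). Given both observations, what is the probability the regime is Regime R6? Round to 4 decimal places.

Prior × likelihood for each hypothesis:
  Regime R5: 0.3 × 0.016 × 0.0425 = 0.000204
  Regime R1: 0.39 × 0.11 × 0.04 = 0.001716
  Regime R6: 0.31 × 0.024 × 0.2925 = 0.0021762
Total = 0.0040962.
P(Regime R6 | evidence) = 0.0021762 / 0.0040962 ≈ 0.5313.

0.5313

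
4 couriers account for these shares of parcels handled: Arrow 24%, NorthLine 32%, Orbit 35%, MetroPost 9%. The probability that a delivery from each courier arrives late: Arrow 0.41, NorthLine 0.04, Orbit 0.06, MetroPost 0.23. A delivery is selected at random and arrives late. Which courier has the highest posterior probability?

Arrow

Compute prior × likelihood for every hypothesis:
  Arrow: 0.24 × 0.41 = 0.0984
  NorthLine: 0.32 × 0.04 = 0.0128
  Orbit: 0.35 × 0.06 = 0.021
  MetroPost: 0.09 × 0.23 = 0.0207
Normalizing constant = 0.1529.
Largest term belongs to Arrow, so Arrow is most probable.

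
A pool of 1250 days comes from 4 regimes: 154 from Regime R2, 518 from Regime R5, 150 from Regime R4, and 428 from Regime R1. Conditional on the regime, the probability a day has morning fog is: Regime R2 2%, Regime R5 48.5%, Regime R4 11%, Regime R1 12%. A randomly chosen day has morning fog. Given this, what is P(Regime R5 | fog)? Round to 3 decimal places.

0.780

By Bayes' rule, posterior ∝ prior × likelihood:
  Regime R2: 0.1232 × 0.02 = 0.002464
  Regime R5: 0.4144 × 0.485 = 0.200984
  Regime R4: 0.12 × 0.11 = 0.0132
  Regime R1: 0.3424 × 0.12 = 0.041088
Total = 0.257736.
P(Regime R5 | evidence) = 0.200984 / 0.257736 ≈ 0.780.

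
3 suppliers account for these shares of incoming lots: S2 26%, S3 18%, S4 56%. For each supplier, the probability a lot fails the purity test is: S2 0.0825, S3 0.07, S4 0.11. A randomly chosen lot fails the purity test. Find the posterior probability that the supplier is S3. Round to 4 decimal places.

0.1317

Compute prior × likelihood for every hypothesis:
  S2: 0.26 × 0.0825 = 0.02145
  S3: 0.18 × 0.07 = 0.0126
  S4: 0.56 × 0.11 = 0.0616
Normalizing constant = 0.09565.
P(S3 | evidence) = 0.0126 / 0.09565 ≈ 0.1317.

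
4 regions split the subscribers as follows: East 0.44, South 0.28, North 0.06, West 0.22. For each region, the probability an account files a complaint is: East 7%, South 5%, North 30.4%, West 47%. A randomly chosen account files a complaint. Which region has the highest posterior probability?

Compute prior × likelihood for every hypothesis:
  East: 0.44 × 0.07 = 0.0308
  South: 0.28 × 0.05 = 0.014
  North: 0.06 × 0.304 = 0.01824
  West: 0.22 × 0.47 = 0.1034
Sum = 0.16644.
Largest term belongs to West, so West is most probable.

West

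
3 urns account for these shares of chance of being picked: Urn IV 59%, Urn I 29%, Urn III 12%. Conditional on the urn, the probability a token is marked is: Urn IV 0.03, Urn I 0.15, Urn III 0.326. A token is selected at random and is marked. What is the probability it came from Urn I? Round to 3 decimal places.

By Bayes' rule, posterior ∝ prior × likelihood:
  Urn IV: 0.59 × 0.03 = 0.0177
  Urn I: 0.29 × 0.15 = 0.0435
  Urn III: 0.12 × 0.326 = 0.03912
Normalizing constant = 0.10032.
P(Urn I | evidence) = 0.0435 / 0.10032 ≈ 0.434.

0.434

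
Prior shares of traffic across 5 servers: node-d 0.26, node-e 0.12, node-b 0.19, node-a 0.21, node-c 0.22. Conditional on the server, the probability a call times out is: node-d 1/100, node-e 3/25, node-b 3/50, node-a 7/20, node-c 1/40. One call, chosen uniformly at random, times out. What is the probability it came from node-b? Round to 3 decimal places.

0.106

Unnormalized posteriors (prior × likelihood):
  node-d: 0.26 × 0.01 = 0.0026
  node-e: 0.12 × 0.12 = 0.0144
  node-b: 0.19 × 0.06 = 0.0114
  node-a: 0.21 × 0.35 = 0.0735
  node-c: 0.22 × 0.025 = 0.0055
Total = 0.1074.
P(node-b | evidence) = 0.0114 / 0.1074 ≈ 0.106.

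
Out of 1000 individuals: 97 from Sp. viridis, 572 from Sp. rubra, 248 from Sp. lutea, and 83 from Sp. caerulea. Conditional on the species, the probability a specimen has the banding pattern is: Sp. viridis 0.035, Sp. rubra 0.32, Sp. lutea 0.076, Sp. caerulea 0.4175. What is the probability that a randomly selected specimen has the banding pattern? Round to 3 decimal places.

Unnormalized posteriors (prior × likelihood):
  Sp. viridis: 0.097 × 0.035 = 0.003395
  Sp. rubra: 0.572 × 0.32 = 0.18304
  Sp. lutea: 0.248 × 0.076 = 0.018848
  Sp. caerulea: 0.083 × 0.4175 = 0.0346525
P(banded) = 0.003395 + 0.18304 + 0.018848 + 0.0346525 = 0.2399355 → 0.240.

0.240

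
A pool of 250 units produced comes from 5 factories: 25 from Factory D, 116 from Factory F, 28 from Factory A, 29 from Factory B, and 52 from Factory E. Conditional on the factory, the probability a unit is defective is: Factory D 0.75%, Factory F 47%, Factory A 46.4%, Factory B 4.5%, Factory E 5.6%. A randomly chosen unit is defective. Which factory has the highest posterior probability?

Prior × likelihood for each hypothesis:
  Factory D: 0.1 × 0.0075 = 0.00075
  Factory F: 0.464 × 0.47 = 0.21808
  Factory A: 0.112 × 0.464 = 0.051968
  Factory B: 0.116 × 0.045 = 0.00522
  Factory E: 0.208 × 0.056 = 0.011648
Sum = 0.287666.
Largest term belongs to Factory F, so Factory F is most probable.

Factory F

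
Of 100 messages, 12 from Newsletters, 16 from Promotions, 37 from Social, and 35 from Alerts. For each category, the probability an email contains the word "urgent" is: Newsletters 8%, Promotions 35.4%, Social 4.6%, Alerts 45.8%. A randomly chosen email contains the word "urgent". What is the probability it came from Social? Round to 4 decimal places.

By Bayes' rule, posterior ∝ prior × likelihood:
  Newsletters: 0.12 × 0.08 = 0.0096
  Promotions: 0.16 × 0.354 = 0.05664
  Social: 0.37 × 0.046 = 0.01702
  Alerts: 0.35 × 0.458 = 0.1603
Total = 0.24356.
P(Social | evidence) = 0.01702 / 0.24356 ≈ 0.0699.

0.0699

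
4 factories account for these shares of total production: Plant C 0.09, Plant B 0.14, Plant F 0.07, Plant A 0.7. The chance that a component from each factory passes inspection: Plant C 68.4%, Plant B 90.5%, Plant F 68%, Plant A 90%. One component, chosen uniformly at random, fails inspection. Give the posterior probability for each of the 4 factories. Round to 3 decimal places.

Plant C 0.212, Plant B 0.099, Plant F 0.167, Plant A 0.522

Taking complements, P(nonconforming | each) = Plant C 0.316, Plant B 0.095, Plant F 0.32, Plant A 0.1.
Prior × likelihood for each hypothesis:
  Plant C: 0.09 × 0.316 = 0.02844
  Plant B: 0.14 × 0.095 = 0.0133
  Plant F: 0.07 × 0.32 = 0.0224
  Plant A: 0.7 × 0.1 = 0.07
Total = 0.13414.
P(Plant C | nonconforming) = 0.02844/0.13414 ≈ 0.212
P(Plant B | nonconforming) = 0.0133/0.13414 ≈ 0.099
P(Plant F | nonconforming) = 0.0224/0.13414 ≈ 0.167
P(Plant A | nonconforming) = 0.07/0.13414 ≈ 0.522
(Check: 0.212+0.099+0.167+0.522 = 1.000.)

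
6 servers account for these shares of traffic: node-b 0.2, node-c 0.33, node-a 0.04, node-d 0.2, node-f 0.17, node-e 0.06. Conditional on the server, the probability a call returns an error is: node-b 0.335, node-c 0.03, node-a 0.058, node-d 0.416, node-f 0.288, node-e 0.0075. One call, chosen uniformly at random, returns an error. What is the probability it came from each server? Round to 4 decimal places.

By Bayes' rule, posterior ∝ prior × likelihood:
  node-b: 0.2 × 0.335 = 0.067
  node-c: 0.33 × 0.03 = 0.0099
  node-a: 0.04 × 0.058 = 0.00232
  node-d: 0.2 × 0.416 = 0.0832
  node-f: 0.17 × 0.288 = 0.04896
  node-e: 0.06 × 0.0075 = 0.00045
Total = 0.21183.
P(node-b | error) = 0.067/0.21183 ≈ 0.3163
P(node-c | error) = 0.0099/0.21183 ≈ 0.0467
P(node-a | error) = 0.00232/0.21183 ≈ 0.0110
P(node-d | error) = 0.0832/0.21183 ≈ 0.3928
P(node-f | error) = 0.04896/0.21183 ≈ 0.2311
P(node-e | error) = 0.00045/0.21183 ≈ 0.0021
(Check: 0.3163+0.0467+0.0110+0.3928+0.2311+0.0021 = 1.0000.)

node-b 0.3163, node-c 0.0467, node-a 0.0110, node-d 0.3928, node-f 0.2311, node-e 0.0021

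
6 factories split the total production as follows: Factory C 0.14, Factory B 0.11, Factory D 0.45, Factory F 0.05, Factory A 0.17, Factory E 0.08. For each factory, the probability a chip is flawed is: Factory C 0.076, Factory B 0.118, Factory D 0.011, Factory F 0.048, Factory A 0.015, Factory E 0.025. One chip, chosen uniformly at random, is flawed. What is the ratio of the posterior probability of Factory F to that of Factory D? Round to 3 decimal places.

Unnormalized posteriors (prior × likelihood):
  Factory C: 0.14 × 0.076 = 0.01064
  Factory B: 0.11 × 0.118 = 0.01298
  Factory D: 0.45 × 0.011 = 0.00495
  Factory F: 0.05 × 0.048 = 0.0024
  Factory A: 0.17 × 0.015 = 0.00255
  Factory E: 0.08 × 0.025 = 0.002
Normalizing constant = 0.03552.
The ratio is 0.0024 / 0.00495 (the normalizer cancels) = 0.485.

0.485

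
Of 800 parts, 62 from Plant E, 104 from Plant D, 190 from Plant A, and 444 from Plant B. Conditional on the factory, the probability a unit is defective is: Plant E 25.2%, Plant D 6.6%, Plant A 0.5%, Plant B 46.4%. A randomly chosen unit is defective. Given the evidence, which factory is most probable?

Plant B

By Bayes' rule, posterior ∝ prior × likelihood:
  Plant E: 0.0775 × 0.252 = 0.01953
  Plant D: 0.13 × 0.066 = 0.00858
  Plant A: 0.2375 × 0.005 = 0.0011875
  Plant B: 0.555 × 0.464 = 0.25752
Total = 0.2868175.
Largest term belongs to Plant B, so Plant B is most probable.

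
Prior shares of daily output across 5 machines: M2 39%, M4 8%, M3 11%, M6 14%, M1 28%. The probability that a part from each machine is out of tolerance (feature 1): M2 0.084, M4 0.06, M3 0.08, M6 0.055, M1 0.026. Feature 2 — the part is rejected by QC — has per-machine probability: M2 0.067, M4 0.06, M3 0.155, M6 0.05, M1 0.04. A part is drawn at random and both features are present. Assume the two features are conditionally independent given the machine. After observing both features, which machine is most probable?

By Bayes' rule, posterior ∝ prior × likelihood:
  M2: 0.39 × 0.084 × 0.067 = 0.00219492
  M4: 0.08 × 0.06 × 0.06 = 0.000288
  M3: 0.11 × 0.08 × 0.155 = 0.001364
  M6: 0.14 × 0.055 × 0.05 = 0.000385
  M1: 0.28 × 0.026 × 0.04 = 0.0002912
Total = 0.00452312.
Largest term belongs to M2, so M2 is most probable.

M2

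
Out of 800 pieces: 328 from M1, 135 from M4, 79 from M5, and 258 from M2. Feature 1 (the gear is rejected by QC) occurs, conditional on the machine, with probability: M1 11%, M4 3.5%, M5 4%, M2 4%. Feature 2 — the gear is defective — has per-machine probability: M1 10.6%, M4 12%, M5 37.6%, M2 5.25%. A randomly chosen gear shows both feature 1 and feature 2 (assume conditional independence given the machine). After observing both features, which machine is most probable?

By Bayes' rule, posterior ∝ prior × likelihood:
  M1: 0.41 × 0.11 × 0.106 = 0.0047806
  M4: 0.16875 × 0.035 × 0.12 = 0.00070875
  M5: 0.09875 × 0.04 × 0.376 = 0.0014852
  M2: 0.3225 × 0.04 × 0.0525 = 0.00067725
Total = 0.0076518.
Largest term belongs to M1, so M1 is most probable.

M1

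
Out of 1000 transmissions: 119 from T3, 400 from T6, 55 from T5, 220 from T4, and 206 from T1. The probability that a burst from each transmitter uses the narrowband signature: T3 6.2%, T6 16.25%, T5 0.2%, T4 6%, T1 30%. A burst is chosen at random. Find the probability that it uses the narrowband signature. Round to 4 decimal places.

Prior × likelihood for each hypothesis:
  T3: 0.119 × 0.062 = 0.007378
  T6: 0.4 × 0.1625 = 0.065
  T5: 0.055 × 0.002 = 0.00011
  T4: 0.22 × 0.06 = 0.0132
  T1: 0.206 × 0.3 = 0.0618
P(narrowband) = 0.007378 + 0.065 + 0.00011 + 0.0132 + 0.0618 = 0.147488 → 0.1475.

0.1475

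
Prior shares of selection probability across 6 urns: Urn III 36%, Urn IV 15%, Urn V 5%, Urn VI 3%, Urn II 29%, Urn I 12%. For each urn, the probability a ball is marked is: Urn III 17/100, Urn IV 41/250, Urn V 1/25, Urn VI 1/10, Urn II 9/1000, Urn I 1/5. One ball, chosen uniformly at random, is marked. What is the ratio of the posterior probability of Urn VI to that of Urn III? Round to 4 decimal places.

Prior × likelihood for each hypothesis:
  Urn III: 0.36 × 0.17 = 0.0612
  Urn IV: 0.15 × 0.164 = 0.0246
  Urn V: 0.05 × 0.04 = 0.002
  Urn VI: 0.03 × 0.1 = 0.003
  Urn II: 0.29 × 0.009 = 0.00261
  Urn I: 0.12 × 0.2 = 0.024
Normalizing constant = 0.11741.
The ratio is 0.003 / 0.0612 (the normalizer cancels) = 0.0490.

0.0490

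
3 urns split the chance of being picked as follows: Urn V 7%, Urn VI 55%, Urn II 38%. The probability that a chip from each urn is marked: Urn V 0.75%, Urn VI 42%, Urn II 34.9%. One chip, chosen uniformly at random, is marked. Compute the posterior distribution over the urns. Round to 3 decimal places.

Prior × likelihood for each hypothesis:
  Urn V: 0.07 × 0.0075 = 0.000525
  Urn VI: 0.55 × 0.42 = 0.231
  Urn II: 0.38 × 0.349 = 0.13262
Normalizing constant = 0.364145.
P(Urn V | marked) = 0.000525/0.364145 ≈ 0.001
P(Urn VI | marked) = 0.231/0.364145 ≈ 0.634
P(Urn II | marked) = 0.13262/0.364145 ≈ 0.364

Urn V 0.001, Urn VI 0.634, Urn II 0.364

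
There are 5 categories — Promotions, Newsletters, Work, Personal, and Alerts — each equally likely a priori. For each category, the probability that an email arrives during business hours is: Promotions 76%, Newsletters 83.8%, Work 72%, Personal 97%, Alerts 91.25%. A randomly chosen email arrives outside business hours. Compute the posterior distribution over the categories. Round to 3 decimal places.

Promotions 0.300, Newsletters 0.203, Work 0.350, Personal 0.038, Alerts 0.109

Taking complements, P(off-hours | each) = Promotions 0.24, Newsletters 0.162, Work 0.28, Personal 0.03, Alerts 0.0875.
Since the prior is uniform, the posterior is proportional to the likelihood:
  Promotions: 0.24
  Newsletters: 0.162
  Work: 0.28
  Personal: 0.03
  Alerts: 0.0875
Normalizing constant = 0.7995.
P(Promotions | off-hours) = 0.24/0.7995 ≈ 0.300
P(Newsletters | off-hours) = 0.162/0.7995 ≈ 0.203
P(Work | off-hours) = 0.28/0.7995 ≈ 0.350
P(Personal | off-hours) = 0.03/0.7995 ≈ 0.038
P(Alerts | off-hours) = 0.0875/0.7995 ≈ 0.109
(Check: 0.300+0.203+0.350+0.038+0.109 = 1.000.)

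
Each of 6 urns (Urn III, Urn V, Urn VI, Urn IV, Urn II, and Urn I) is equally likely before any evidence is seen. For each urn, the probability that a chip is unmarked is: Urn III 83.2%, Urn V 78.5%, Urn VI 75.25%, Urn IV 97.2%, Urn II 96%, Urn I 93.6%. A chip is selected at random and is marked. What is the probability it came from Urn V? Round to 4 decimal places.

0.2820

Taking complements, P(marked | each) = Urn III 0.168, Urn V 0.215, Urn VI 0.2475, Urn IV 0.028, Urn II 0.04, Urn I 0.064.
With a uniform prior (1/6 each), posterior ∝ likelihood:
  Urn III: 0.168
  Urn V: 0.215
  Urn VI: 0.2475
  Urn IV: 0.028
  Urn II: 0.04
  Urn I: 0.064
Normalizing constant = 0.7625.
P(Urn V | evidence) = 0.215 / 0.7625 ≈ 0.2820.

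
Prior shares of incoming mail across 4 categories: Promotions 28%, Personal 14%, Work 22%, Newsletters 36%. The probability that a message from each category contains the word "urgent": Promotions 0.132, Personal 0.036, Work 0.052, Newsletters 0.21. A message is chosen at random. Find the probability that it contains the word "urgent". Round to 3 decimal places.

0.129

Prior × likelihood for each hypothesis:
  Promotions: 0.28 × 0.132 = 0.03696
  Personal: 0.14 × 0.036 = 0.00504
  Work: 0.22 × 0.052 = 0.01144
  Newsletters: 0.36 × 0.21 = 0.0756
P(urgent-flag) = 0.03696 + 0.00504 + 0.01144 + 0.0756 = 0.12904 → 0.129.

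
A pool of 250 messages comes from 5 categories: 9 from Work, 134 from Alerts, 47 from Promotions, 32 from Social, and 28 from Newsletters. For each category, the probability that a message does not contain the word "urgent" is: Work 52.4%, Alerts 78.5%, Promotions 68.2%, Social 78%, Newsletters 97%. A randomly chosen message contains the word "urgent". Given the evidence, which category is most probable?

Taking complements, P(urgent-flag | each) = Work 0.476, Alerts 0.215, Promotions 0.318, Social 0.22, Newsletters 0.03.
Compute prior × likelihood for every hypothesis:
  Work: 0.036 × 0.476 = 0.017136
  Alerts: 0.536 × 0.215 = 0.11524
  Promotions: 0.188 × 0.318 = 0.059784
  Social: 0.128 × 0.22 = 0.02816
  Newsletters: 0.112 × 0.03 = 0.00336
Sum = 0.22368.
Largest term belongs to Alerts, so Alerts is most probable.

Alerts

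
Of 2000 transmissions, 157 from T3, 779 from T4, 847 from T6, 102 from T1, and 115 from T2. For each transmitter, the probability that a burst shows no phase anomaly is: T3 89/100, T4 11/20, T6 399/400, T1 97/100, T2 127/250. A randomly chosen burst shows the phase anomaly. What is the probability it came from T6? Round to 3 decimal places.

0.005

Taking complements, P(anomaly | each) = T3 0.11, T4 0.45, T6 0.0025, T1 0.03, T2 0.492.
Prior × likelihood for each hypothesis:
  T3: 0.0785 × 0.11 = 0.008635
  T4: 0.3895 × 0.45 = 0.175275
  T6: 0.4235 × 0.0025 = 0.00105875
  T1: 0.051 × 0.03 = 0.00153
  T2: 0.0575 × 0.492 = 0.02829
Sum = 0.21478875.
P(T6 | evidence) = 0.00105875 / 0.21478875 ≈ 0.005.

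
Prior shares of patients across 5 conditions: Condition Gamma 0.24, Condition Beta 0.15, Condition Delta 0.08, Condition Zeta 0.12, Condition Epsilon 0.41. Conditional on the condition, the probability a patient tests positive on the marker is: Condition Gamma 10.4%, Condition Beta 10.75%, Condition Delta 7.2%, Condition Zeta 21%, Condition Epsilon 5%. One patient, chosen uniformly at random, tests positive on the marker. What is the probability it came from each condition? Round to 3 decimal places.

By Bayes' rule, posterior ∝ prior × likelihood:
  Condition Gamma: 0.24 × 0.104 = 0.02496
  Condition Beta: 0.15 × 0.1075 = 0.016125
  Condition Delta: 0.08 × 0.072 = 0.00576
  Condition Zeta: 0.12 × 0.21 = 0.0252
  Condition Epsilon: 0.41 × 0.05 = 0.0205
Normalizing constant = 0.092545.
P(Condition Gamma | marker-positive) = 0.02496/0.092545 ≈ 0.270
P(Condition Beta | marker-positive) = 0.016125/0.092545 ≈ 0.174
P(Condition Delta | marker-positive) = 0.00576/0.092545 ≈ 0.062
P(Condition Zeta | marker-positive) = 0.0252/0.092545 ≈ 0.272
P(Condition Epsilon | marker-positive) = 0.0205/0.092545 ≈ 0.222

Condition Gamma 0.270, Condition Beta 0.174, Condition Delta 0.062, Condition Zeta 0.272, Condition Epsilon 0.222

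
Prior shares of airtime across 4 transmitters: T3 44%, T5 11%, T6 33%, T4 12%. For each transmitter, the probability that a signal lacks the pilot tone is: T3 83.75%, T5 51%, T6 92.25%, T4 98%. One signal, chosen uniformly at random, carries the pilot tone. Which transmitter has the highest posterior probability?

T3

Taking complements, P(pilot | each) = T3 0.1625, T5 0.49, T6 0.0775, T4 0.02.
Compute prior × likelihood for every hypothesis:
  T3: 0.44 × 0.1625 = 0.0715
  T5: 0.11 × 0.49 = 0.0539
  T6: 0.33 × 0.0775 = 0.025575
  T4: 0.12 × 0.02 = 0.0024
Sum = 0.153375.
Largest term belongs to T3, so T3 is most probable.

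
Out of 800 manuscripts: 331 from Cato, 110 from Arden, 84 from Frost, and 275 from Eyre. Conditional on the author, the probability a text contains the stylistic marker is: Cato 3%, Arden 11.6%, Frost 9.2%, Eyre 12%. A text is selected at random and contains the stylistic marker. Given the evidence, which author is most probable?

By Bayes' rule, posterior ∝ prior × likelihood:
  Cato: 0.41375 × 0.03 = 0.0124125
  Arden: 0.1375 × 0.116 = 0.01595
  Frost: 0.105 × 0.092 = 0.00966
  Eyre: 0.34375 × 0.12 = 0.04125
Normalizing constant = 0.0792725.
Largest term belongs to Eyre, so Eyre is most probable.

Eyre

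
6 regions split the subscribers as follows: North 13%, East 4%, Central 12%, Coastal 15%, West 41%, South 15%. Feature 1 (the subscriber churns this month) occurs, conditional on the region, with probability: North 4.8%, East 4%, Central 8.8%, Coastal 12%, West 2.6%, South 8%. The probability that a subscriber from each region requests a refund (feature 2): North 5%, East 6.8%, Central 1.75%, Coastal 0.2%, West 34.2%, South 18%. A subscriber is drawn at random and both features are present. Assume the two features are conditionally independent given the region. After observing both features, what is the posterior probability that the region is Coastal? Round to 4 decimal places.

Prior × likelihood for each hypothesis:
  North: 0.13 × 0.048 × 0.05 = 0.000312
  East: 0.04 × 0.04 × 0.068 = 0.0001088
  Central: 0.12 × 0.088 × 0.0175 = 0.0001848
  Coastal: 0.15 × 0.12 × 0.002 = 0.000036
  West: 0.41 × 0.026 × 0.342 = 0.00364572
  South: 0.15 × 0.08 × 0.18 = 0.00216
Total = 0.00644732.
P(Coastal | evidence) = 0.000036 / 0.00644732 ≈ 0.0056.

0.0056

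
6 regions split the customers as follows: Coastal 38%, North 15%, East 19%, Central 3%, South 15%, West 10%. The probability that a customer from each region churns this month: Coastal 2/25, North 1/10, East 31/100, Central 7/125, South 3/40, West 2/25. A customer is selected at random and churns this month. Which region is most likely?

East

Prior × likelihood for each hypothesis:
  Coastal: 0.38 × 0.08 = 0.0304
  North: 0.15 × 0.1 = 0.015
  East: 0.19 × 0.31 = 0.0589
  Central: 0.03 × 0.056 = 0.00168
  South: 0.15 × 0.075 = 0.01125
  West: 0.1 × 0.08 = 0.008
Normalizing constant = 0.12523.
Largest term belongs to East, so East is most probable.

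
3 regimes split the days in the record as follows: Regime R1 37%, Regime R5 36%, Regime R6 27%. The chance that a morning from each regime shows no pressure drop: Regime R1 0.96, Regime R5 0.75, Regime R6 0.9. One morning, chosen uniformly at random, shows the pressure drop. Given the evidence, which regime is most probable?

Taking complements, P(drop | each) = Regime R1 0.04, Regime R5 0.25, Regime R6 0.1.
By Bayes' rule, posterior ∝ prior × likelihood:
  Regime R1: 0.37 × 0.04 = 0.0148
  Regime R5: 0.36 × 0.25 = 0.09
  Regime R6: 0.27 × 0.1 = 0.027
Normalizing constant = 0.1318.
Largest term belongs to Regime R5, so Regime R5 is most probable.

Regime R5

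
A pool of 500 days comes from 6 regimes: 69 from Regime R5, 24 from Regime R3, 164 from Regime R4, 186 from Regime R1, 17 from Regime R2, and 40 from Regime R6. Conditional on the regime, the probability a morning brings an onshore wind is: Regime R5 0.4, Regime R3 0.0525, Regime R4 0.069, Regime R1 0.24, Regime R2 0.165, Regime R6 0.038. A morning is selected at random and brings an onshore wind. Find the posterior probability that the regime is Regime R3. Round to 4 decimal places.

0.0141

Compute prior × likelihood for every hypothesis:
  Regime R5: 0.138 × 0.4 = 0.0552
  Regime R3: 0.048 × 0.0525 = 0.00252
  Regime R4: 0.328 × 0.069 = 0.022632
  Regime R1: 0.372 × 0.24 = 0.08928
  Regime R2: 0.034 × 0.165 = 0.00561
  Regime R6: 0.08 × 0.038 = 0.00304
Total = 0.178282.
P(Regime R3 | evidence) = 0.00252 / 0.178282 ≈ 0.0141.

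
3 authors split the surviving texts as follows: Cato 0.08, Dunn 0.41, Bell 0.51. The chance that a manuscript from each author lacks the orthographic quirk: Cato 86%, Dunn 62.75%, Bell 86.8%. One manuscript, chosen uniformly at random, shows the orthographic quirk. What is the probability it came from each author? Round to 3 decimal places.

Taking complements, P(quirk | each) = Cato 0.14, Dunn 0.3725, Bell 0.132.
Prior × likelihood for each hypothesis:
  Cato: 0.08 × 0.14 = 0.0112
  Dunn: 0.41 × 0.3725 = 0.152725
  Bell: 0.51 × 0.132 = 0.06732
Normalizing constant = 0.231245.
P(Cato | quirk) = 0.0112/0.231245 ≈ 0.048
P(Dunn | quirk) = 0.152725/0.231245 ≈ 0.660
P(Bell | quirk) = 0.06732/0.231245 ≈ 0.291

Cato 0.048, Dunn 0.660, Bell 0.291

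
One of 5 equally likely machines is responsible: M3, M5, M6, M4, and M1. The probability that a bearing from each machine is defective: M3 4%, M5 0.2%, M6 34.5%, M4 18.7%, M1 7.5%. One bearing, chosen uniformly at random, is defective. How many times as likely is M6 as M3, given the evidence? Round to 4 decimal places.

8.6250

Since the prior is uniform, the posterior is proportional to the likelihood:
  M3: 0.04
  M5: 0.002
  M6: 0.345
  M4: 0.187
  M1: 0.075
Sum = 0.649.
The ratio is 0.345 / 0.04 (the normalizer cancels) = 8.6250.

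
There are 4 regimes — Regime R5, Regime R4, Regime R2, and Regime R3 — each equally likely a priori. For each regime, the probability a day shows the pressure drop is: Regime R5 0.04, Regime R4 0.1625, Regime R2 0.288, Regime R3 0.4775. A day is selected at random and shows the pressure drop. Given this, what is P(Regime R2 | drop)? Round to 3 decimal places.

With a uniform prior (1/4 each), posterior ∝ likelihood:
  Regime R5: 0.04
  Regime R4: 0.1625
  Regime R2: 0.288
  Regime R3: 0.4775
Sum = 0.968.
P(Regime R2 | evidence) = 0.288 / 0.968 ≈ 0.298.

0.298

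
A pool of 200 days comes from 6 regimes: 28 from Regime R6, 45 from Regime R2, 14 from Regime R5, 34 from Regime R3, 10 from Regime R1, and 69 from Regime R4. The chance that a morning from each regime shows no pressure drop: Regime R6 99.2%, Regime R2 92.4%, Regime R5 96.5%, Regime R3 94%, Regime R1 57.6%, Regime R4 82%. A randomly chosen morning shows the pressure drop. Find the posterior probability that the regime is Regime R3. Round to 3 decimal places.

0.089

Taking complements, P(drop | each) = Regime R6 0.008, Regime R2 0.076, Regime R5 0.035, Regime R3 0.06, Regime R1 0.424, Regime R4 0.18.
Unnormalized posteriors (prior × likelihood):
  Regime R6: 0.14 × 0.008 = 0.00112
  Regime R2: 0.225 × 0.076 = 0.0171
  Regime R5: 0.07 × 0.035 = 0.00245
  Regime R3: 0.17 × 0.06 = 0.0102
  Regime R1: 0.05 × 0.424 = 0.0212
  Regime R4: 0.345 × 0.18 = 0.0621
Normalizing constant = 0.11417.
P(Regime R3 | evidence) = 0.0102 / 0.11417 ≈ 0.089.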